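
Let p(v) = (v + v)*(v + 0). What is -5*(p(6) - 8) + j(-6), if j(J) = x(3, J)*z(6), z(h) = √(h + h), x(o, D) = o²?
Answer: -320 + 18*√3 ≈ -288.82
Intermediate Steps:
z(h) = √2*√h (z(h) = √(2*h) = √2*√h)
p(v) = 2*v² (p(v) = (2*v)*v = 2*v²)
j(J) = 18*√3 (j(J) = 3²*(√2*√6) = 9*(2*√3) = 18*√3)
-5*(p(6) - 8) + j(-6) = -5*(2*6² - 8) + 18*√3 = -5*(2*36 - 8) + 18*√3 = -5*(72 - 8) + 18*√3 = -5*64 + 18*√3 = -320 + 18*√3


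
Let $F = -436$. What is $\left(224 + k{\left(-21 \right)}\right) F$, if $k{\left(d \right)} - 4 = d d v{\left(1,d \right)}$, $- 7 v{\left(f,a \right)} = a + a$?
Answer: $-1253064$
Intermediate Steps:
$v{\left(f,a \right)} = - \frac{2 a}{7}$ ($v{\left(f,a \right)} = - \frac{a + a}{7} = - \frac{2 a}{7}$)
$k{\left(d \right)} = 4 - \frac{2 d^{3}}{7}$ ($k{\left(d \right)} = 4 + d d \left(- \frac{2 d}{7}\right) = 4 + d^{2} \left(- \frac{2 d}{7}\right) = 4 - \frac{2 d^{3}}{7}$)
$\left(224 + k{\left(-21 \right)}\right) F = \left(224 - \left(-4 + \frac{2 \left(-21\right)^{3}}{7}\right)\right) \left(-436\right) = \left(224 + \left(4 - -2646\right)\right) \left(-436\right) = \left(224 + \left(4 + 2646\right)\right) \left(-436\right) = \left(224 + 2650\right) \left(-436\right) = 2874 \left(-436\right) = -1253064$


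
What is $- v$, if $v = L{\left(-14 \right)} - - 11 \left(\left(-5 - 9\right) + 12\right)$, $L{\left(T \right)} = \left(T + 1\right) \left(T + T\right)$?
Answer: $-342$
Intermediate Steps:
$L{\left(T \right)} = 2 T \left(1 + T\right)$ ($L{\left(T \right)} = \left(1 + T\right) 2 T = 2 T \left(1 + T\right)$)
$v = 342$ ($v = 2 \left(-14\right) \left(1 - 14\right) - - 11 \left(\left(-5 - 9\right) + 12\right) = 2 \left(-14\right) \left(-13\right) - - 11 \left(\left(-5 - 9\right) + 12\right) = 364 - - 11 \left(-14 + 12\right) = 364 - \left(-11\right) \left(-2\right) = 364 - 22 = 342$)
$- v = \left(-1\right) 342 = -342$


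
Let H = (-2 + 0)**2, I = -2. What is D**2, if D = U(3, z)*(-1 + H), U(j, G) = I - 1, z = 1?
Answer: 81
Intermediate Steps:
U(j, G) = -3 (U(j, G) = -2 - 1 = -3)
H = 4 (H = (-2)**2 = 4)
D = -9 (D = -3*(-1 + 4) = -3*3 = -9)
D**2 = (-9)**2 = 81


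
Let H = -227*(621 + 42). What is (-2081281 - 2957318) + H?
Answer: -5189100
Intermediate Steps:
H = -150501 (H = -227*663 = -150501)
(-2081281 - 2957318) + H = (-2081281 - 2957318) - 150501 = -5038599 - 150501 = -5189100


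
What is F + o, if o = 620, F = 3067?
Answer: 3687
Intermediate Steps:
F + o = 3067 + 620 = 3687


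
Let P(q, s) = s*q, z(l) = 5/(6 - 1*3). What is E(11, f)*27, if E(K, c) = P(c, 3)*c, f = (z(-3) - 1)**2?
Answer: 16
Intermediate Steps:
z(l) = 5/3 (z(l) = 5/(6 - 3) = 5/3)
P(q, s) = q*s
f = 4/9 (f = (5/3 - 1)**2 = (2/3)**2 = 4/9 ≈ 0.44444)
E(K, c) = 3*c**2 (E(K, c) = (c*3)*c = (3*c)*c = 3*c**2)
E(11, f)*27 = (3*(4/9)**2)*27 = (3*(16/81))*27 = (16/27)*27 = 16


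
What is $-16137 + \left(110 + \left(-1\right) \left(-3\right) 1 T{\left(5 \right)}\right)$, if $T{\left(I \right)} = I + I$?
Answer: $-15997$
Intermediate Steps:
$T{\left(I \right)} = 2 I$
$-16137 + \left(110 + \left(-1\right) \left(-3\right) 1 T{\left(5 \right)}\right) = -16137 + \left(110 + \left(-1\right) \left(-3\right) 1 \cdot 2 \cdot 5\right) = -16137 + \left(110 + 3 \cdot 1 \cdot 10\right) = -16137 + \left(110 + 3 \cdot 10\right) = -16137 + \left(110 + 30\right) = -16137 + 140 = -15997$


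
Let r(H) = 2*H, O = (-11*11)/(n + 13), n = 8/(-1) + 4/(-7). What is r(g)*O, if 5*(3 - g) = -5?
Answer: -6776/31 ≈ -218.58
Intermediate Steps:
n = -60/7 (n = 8*(-1) + 4*(-⅐) = -8 - 4/7 = -60/7 ≈ -8.5714)
g = 4 (g = 3 - ⅕*(-5) = 3 + 1 = 4)
O = -847/31 (O = (-11*11)/(-60/7 + 13) = -121/31/7 = -121*7/31 = -847/31 ≈ -27.323)
r(g)*O = (2*4)*(-847/31) = 8*(-847/31) = -6776/31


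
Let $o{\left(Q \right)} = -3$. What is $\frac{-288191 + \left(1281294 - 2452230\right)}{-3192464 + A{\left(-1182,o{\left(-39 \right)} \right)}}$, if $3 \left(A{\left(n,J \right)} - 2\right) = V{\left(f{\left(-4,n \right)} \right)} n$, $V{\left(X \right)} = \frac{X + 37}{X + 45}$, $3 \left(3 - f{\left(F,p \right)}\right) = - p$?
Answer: $\frac{252428971}{552365664} \approx 0.457$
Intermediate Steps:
$f{\left(F,p \right)} = 3 + \frac{p}{3}$ ($f{\left(F,p \right)} = 3 - \frac{\left(-1\right) p}{3} = 3 + \frac{p}{3}$)
$V{\left(X \right)} = \frac{37 + X}{45 + X}$
$A{\left(n,J \right)} = 2 + \frac{n \left(40 + \frac{n}{3}\right)}{3 \left(48 + \frac{n}{3}\right)}$ ($A{\left(n,J \right)} = 2 + \frac{\frac{37 + \left(3 + \frac{n}{3}\right)}{45 + \left(3 + \frac{n}{3}\right)} n}{3} = 2 + \frac{\frac{40 + \frac{n}{3}}{48 + \frac{n}{3}} n}{3} = 2 + \frac{n \frac{1}{48 + \frac{n}{3}} \left(40 + \frac{n}{3}\right)}{3} = 2 + \frac{n \left(40 + \frac{n}{3}\right)}{3 \left(48 + \frac{n}{3}\right)}$)
$\frac{-288191 + \left(1281294 - 2452230\right)}{-3192464 + A{\left(-1182,o{\left(-39 \right)} \right)}} = \frac{-288191 + \left(1281294 - 2452230\right)}{-3192464 + \frac{864 + \left(-1182\right)^{2} + 126 \left(-1182\right)}{3 \left(144 - 1182\right)}} = \frac{-288191 + \left(1281294 - 2452230\right)}{-3192464 + \frac{864 + 1397124 - 148932}{3 \left(-1038\right)}} = \frac{-288191 - 1170936}{-3192464 + \frac{1}{3} \left(- \frac{1}{1038}\right) 1249056} = - \frac{1459127}{-3192464 - \frac{69392}{173}} = - \frac{1459127}{- \frac{552365664}{173}} = \left(-1459127\right) \left(- \frac{173}{552365664}\right) = \frac{252428971}{552365664}$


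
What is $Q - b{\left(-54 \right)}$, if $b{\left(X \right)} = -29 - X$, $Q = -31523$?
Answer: $-31548$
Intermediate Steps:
$Q - b{\left(-54 \right)} = -31523 - \left(-29 - -54\right) = -31523 - \left(-29 + 54\right) = -31523 - 25 = -31548$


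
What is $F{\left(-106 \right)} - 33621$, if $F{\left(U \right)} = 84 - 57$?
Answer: $-33594$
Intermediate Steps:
$F{\left(U \right)} = 27$ ($F{\left(U \right)} = 84 - 57 = 27$)
$F{\left(-106 \right)} - 33621 = 27 - 33621 = -33594$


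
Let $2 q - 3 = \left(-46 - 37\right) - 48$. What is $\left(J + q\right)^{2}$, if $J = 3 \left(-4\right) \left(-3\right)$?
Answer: $784$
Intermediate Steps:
$J = 36$ ($J = \left(-12\right) \left(-3\right) = 36$)
$q = -64$ ($q = \frac{3}{2} + \frac{\left(-46 - 37\right) - 48}{2} = \frac{3}{2} + \frac{-83 - 48}{2} = \frac{3}{2} + \frac{1}{2} \left(-131\right) = \frac{3}{2} - \frac{131}{2} = -64$)
$\left(J + q\right)^{2} = \left(36 - 64\right)^{2} = \left(-28\right)^{2} = 784$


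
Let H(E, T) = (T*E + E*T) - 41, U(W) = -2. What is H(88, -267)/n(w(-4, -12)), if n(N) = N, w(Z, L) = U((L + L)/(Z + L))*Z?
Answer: -47033/8 ≈ -5879.1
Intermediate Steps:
H(E, T) = -41 + 2*E*T (H(E, T) = (E*T + E*T) - 41 = 2*E*T - 41 = -41 + 2*E*T)
w(Z, L) = -2*Z
H(88, -267)/n(w(-4, -12)) = (-41 + 2*88*(-267))/((-2*(-4))) = (-41 - 46992)/8 = -47033*⅛ = -47033/8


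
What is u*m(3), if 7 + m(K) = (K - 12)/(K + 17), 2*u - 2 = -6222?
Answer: 46339/2 ≈ 23170.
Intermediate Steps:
u = -3110 (u = 1 + (1/2)*(-6222) = 1 - 3111 = -3110)
m(K) = -7 + (-12 + K)/(17 + K) (m(K) = -7 + (K - 12)/(K + 17) = -7 + (-12 + K)/(17 + K))
u*m(3) = -3110*(-131 - 6*3)/(17 + 3) = -3110*(-131 - 18)/20 = -311*(-149)/2 = -3110*(-149/20) = 46339/2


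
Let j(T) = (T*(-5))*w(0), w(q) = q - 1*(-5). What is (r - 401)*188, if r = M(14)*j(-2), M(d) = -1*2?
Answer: -94188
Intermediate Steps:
w(q) = 5 + q (w(q) = q + 5 = 5 + q)
M(d) = -2
j(T) = -25*T (j(T) = (T*(-5))*(5 + 0) = -5*T*5 = -25*T)
r = -100 (r = -(-50)*(-2) = -2*50 = -100)
(r - 401)*188 = (-100 - 401)*188 = -501*188 = -94188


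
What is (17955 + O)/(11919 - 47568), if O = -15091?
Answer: -2864/35649 ≈ -0.080339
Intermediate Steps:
(17955 + O)/(11919 - 47568) = (17955 - 15091)/(11919 - 47568) = 2864/(-35649) = 2864*(-1/35649) = -2864/35649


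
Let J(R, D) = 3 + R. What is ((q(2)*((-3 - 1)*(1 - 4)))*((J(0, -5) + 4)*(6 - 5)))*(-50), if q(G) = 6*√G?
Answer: -25200*√2 ≈ -35638.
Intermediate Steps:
((q(2)*((-3 - 1)*(1 - 4)))*((J(0, -5) + 4)*(6 - 5)))*(-50) = (((6*√2)*((-3 - 1)*(1 - 4)))*(((3 + 0) + 4)*(6 - 5)))*(-50) = (((6*√2)*(-4*(-3)))*((3 + 4)*1))*(-50) = (((6*√2)*12)*(7*1))*(-50) = ((72*√2)*7)*(-50) = (504*√2)*(-50) = -25200*√2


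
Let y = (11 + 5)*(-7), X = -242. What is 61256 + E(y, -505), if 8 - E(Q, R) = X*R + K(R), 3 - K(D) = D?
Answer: -61454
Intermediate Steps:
K(D) = 3 - D
y = -112 (y = 16*(-7) = -112)
E(Q, R) = 5 + 243*R (E(Q, R) = 8 - (-242*R + (3 - R)) = 8 - (3 - 243*R) = 8 + (-3 + 243*R) = 5 + 243*R)
61256 + E(y, -505) = 61256 + (5 + 243*(-505)) = 61256 + (5 - 122715) = 61256 - 122710 = -61454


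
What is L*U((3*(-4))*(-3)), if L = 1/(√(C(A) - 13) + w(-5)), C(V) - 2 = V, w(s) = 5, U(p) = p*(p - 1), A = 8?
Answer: 225 - 45*I*√3 ≈ 225.0 - 77.942*I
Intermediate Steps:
U(p) = p*(-1 + p)
C(V) = 2 + V
L = 1/(5 + I*√3) (L = 1/(√((2 + 8) - 13) + 5) = 1/(√(10 - 13) + 5) = 1/(√(-3) + 5) = 1/(I*√3 + 5) = 1/(5 + I*√3) ≈ 0.17857 - 0.061859*I)
L*U((3*(-4))*(-3)) = (5/28 - I*√3/28)*(((3*(-4))*(-3))*(-1 + (3*(-4))*(-3))) = (5/28 - I*√3/28)*((-12*(-3))*(-1 - 12*(-3))) = (5/28 - I*√3/28)*(36*(-1 + 36)) = (5/28 - I*√3/28)*(36*35) = (5/28 - I*√3/28)*1260 = 225 - 45*I*√3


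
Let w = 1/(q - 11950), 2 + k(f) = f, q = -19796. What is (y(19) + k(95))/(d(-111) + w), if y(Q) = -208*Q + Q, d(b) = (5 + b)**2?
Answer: -24380928/71339611 ≈ -0.34176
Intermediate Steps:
k(f) = -2 + f
w = -1/31746 (w = 1/(-19796 - 11950) = 1/(-31746) = -1/31746 ≈ -3.1500e-5)
y(Q) = -207*Q
(y(19) + k(95))/(d(-111) + w) = (-207*19 + (-2 + 95))/((5 - 111)**2 - 1/31746) = (-3933 + 93)/((-106)**2 - 1/31746) = -3840/(11236 - 1/31746) = -3840/356698055/31746 = -3840*31746/356698055 = -24380928/71339611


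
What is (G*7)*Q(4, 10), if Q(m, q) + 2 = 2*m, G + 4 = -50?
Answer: -2268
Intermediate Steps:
G = -54 (G = -4 - 50 = -54)
Q(m, q) = -2 + 2*m
(G*7)*Q(4, 10) = (-54*7)*(-2 + 2*4) = -378*(-2 + 8) = -378*6 = -2268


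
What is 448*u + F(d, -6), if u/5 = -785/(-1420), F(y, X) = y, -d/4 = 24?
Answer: 81104/71 ≈ 1142.3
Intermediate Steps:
d = -96 (d = -4*24 = -96)
u = 785/284 (u = 5*(-785/(-1420)) = 5*(-785*(-1/1420)) = 5*(157/284) = 785/284 ≈ 2.7641)
448*u + F(d, -6) = 448*(785/284) - 96 = 87920/71 - 96 = 81104/71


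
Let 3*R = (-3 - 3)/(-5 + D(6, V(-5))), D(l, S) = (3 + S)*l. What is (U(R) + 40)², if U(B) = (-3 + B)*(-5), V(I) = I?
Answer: 855625/289 ≈ 2960.6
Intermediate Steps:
D(l, S) = l*(3 + S)
R = 2/17 (R = ((-3 - 3)/(-5 + 6*(3 - 5)))/3 = (-6/(-5 + 6*(-2)))/3 = (-6/(-5 - 12))/3 = (-6/(-17))/3 = (-6*(-1/17))/3 = (⅓)*(6/17) = 2/17 ≈ 0.11765)
U(B) = 15 - 5*B
(U(R) + 40)² = ((15 - 5*2/17) + 40)² = ((15 - 10/17) + 40)² = (245/17 + 40)² = (925/17)² = 855625/289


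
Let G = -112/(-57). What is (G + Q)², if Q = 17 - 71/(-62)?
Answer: 5050802761/12489156 ≈ 404.42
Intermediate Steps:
Q = 1125/62 (Q = 17 - 71*(-1/62) = 17 + 71/62 = 1125/62 ≈ 18.145)
G = 112/57 (G = -112*(-1/57) = 112/57 ≈ 1.9649)
(G + Q)² = (112/57 + 1125/62)² = (71069/3534)² = 5050802761/12489156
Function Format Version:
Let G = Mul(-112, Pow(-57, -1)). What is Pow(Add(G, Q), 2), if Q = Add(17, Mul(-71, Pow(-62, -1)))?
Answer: Rational(5050802761, 12489156) ≈ 404.42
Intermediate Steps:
Q = Rational(1125, 62) (Q = Add(17, Mul(-71, Rational(-1, 62))) = Add(17, Rational(71, 62)) = Rational(1125, 62) ≈ 18.145)
G = Rational(112, 57) (G = Mul(-112, Rational(-1, 57)) = Rational(112, 57) ≈ 1.9649)
Pow(Add(G, Q), 2) = Pow(Add(Rational(112, 57), Rational(1125, 62)), 2) = Pow(Rational(71069, 3534), 2) = Rational(5050802761, 12489156)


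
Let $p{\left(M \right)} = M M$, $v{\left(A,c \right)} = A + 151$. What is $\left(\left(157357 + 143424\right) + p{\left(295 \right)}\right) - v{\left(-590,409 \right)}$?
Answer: $388245$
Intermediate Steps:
$v{\left(A,c \right)} = 151 + A$
$p{\left(M \right)} = M^{2}$
$\left(\left(157357 + 143424\right) + p{\left(295 \right)}\right) - v{\left(-590,409 \right)} = \left(\left(157357 + 143424\right) + 295^{2}\right) - \left(151 - 590\right) = \left(300781 + 87025\right) - -439 = 387806 + 439 = 388245$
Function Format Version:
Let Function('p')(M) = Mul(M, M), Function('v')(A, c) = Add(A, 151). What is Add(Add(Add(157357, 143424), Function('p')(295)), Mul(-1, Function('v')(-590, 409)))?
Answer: 388245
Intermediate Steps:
Function('v')(A, c) = Add(151, A)
Function('p')(M) = Pow(M, 2)
Add(Add(Add(157357, 143424), Function('p')(295)), Mul(-1, Function('v')(-590, 409))) = Add(Add(Add(157357, 143424), Pow(295, 2)), Mul(-1, Add(151, -590))) = Add(Add(300781, 87025), Mul(-1, -439)) = Add(387806, 439) = 388245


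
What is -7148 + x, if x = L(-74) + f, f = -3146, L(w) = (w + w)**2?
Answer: 11610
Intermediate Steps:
L(w) = 4*w**2 (L(w) = (2*w)**2 = 4*w**2)
x = 18758 (x = 4*(-74)**2 - 3146 = 4*5476 - 3146 = 21904 - 3146 = 18758)
-7148 + x = -7148 + 18758 = 11610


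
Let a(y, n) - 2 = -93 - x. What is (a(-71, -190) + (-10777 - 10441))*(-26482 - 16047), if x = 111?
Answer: 910971180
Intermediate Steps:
a(y, n) = -202 (a(y, n) = 2 + (-93 - 1*111) = 2 + (-93 - 111) = 2 - 204 = -202)
(a(-71, -190) + (-10777 - 10441))*(-26482 - 16047) = (-202 + (-10777 - 10441))*(-26482 - 16047) = (-202 - 21218)*(-42529) = -21420*(-42529) = 910971180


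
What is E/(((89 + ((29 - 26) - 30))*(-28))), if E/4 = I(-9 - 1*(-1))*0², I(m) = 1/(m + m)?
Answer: 0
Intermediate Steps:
I(m) = 1/(2*m)
E = 0 (E = 4*((1/(2*(-9 - 1*(-1))))*0²) = 4*((1/(2*(-9 + 1)))*0) = 4*(((½)/(-8))*0) = 4*(((½)*(-⅛))*0) = 4*(-1/16*0) = 4*0 = 0)
E/(((89 + ((29 - 26) - 30))*(-28))) = 0/(((89 + ((29 - 26) - 30))*(-28))) = 0/(((89 + (3 - 30))*(-28))) = 0/(((89 - 27)*(-28))) = 0/((62*(-28))) = 0/(-1736) = 0*(-1/1736) = 0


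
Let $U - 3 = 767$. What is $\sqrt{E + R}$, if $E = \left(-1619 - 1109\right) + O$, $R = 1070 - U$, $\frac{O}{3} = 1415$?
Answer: $\sqrt{1817} \approx 42.626$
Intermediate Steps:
$U = 770$ ($U = 3 + 767 = 770$)
$O = 4245$ ($O = 3 \cdot 1415 = 4245$)
$R = 300$ ($R = 1070 - 770 = 300$)
$E = 1517$ ($E = \left(-1619 - 1109\right) + 4245 = -2728 + 4245 = 1517$)
$\sqrt{E + R} = \sqrt{1517 + 300} = \sqrt{1817}$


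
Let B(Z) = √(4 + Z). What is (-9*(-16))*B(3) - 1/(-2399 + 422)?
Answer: 1/1977 + 144*√7 ≈ 380.99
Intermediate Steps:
(-9*(-16))*B(3) - 1/(-2399 + 422) = (-9*(-16))*√(4 + 3) - 1/(-2399 + 422) = 144*√7 - 1/(-1977) = 144*√7 - 1*(-1/1977) = 144*√7 + 1/1977 = 1/1977 + 144*√7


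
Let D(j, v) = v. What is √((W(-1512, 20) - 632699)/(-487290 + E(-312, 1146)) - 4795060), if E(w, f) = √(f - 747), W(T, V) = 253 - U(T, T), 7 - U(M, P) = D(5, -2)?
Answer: √(-2336584154945 + 4795060*√399)/√(487290 - √399) ≈ 2189.8*I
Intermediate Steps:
U(M, P) = 9 (U(M, P) = 7 - 1*(-2) = 7 + 2 = 9)
W(T, V) = 244 (W(T, V) = 253 - 1*9 = 253 - 9 = 244)
E(w, f) = √(-747 + f)
√((W(-1512, 20) - 632699)/(-487290 + E(-312, 1146)) - 4795060) = √((244 - 632699)/(-487290 + √(-747 + 1146)) - 4795060) = √(-632455/(-487290 + √399) - 4795060) = √(-4795060 - 632455/(-487290 + √399))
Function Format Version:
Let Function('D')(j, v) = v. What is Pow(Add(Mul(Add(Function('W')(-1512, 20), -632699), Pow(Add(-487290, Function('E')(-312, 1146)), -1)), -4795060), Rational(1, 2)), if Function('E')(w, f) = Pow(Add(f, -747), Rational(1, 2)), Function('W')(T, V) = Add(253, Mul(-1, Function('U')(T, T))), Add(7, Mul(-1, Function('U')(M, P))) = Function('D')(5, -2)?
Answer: Mul(Pow(Add(-2336584154945, Mul(4795060, Pow(399, Rational(1, 2)))), Rational(1, 2)), Pow(Add(487290, Mul(-1, Pow(399, Rational(1, 2)))), Rational(-1, 2))) ≈ Mul(2189.8, I)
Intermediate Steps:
Function('U')(M, P) = 9 (Function('U')(M, P) = Add(7, Mul(-1, -2)) = Add(7, 2) = 9)
Function('W')(T, V) = 244 (Function('W')(T, V) = Add(253, Mul(-1, 9)) = Add(253, -9) = 244)
Function('E')(w, f) = Pow(Add(-747, f), Rational(1, 2))
Pow(Add(Mul(Add(Function('W')(-1512, 20), -632699), Pow(Add(-487290, Function('E')(-312, 1146)), -1)), -4795060), Rational(1, 2)) = Pow(Add(Mul(Add(244, -632699), Pow(Add(-487290, Pow(Add(-747, 1146), Rational(1, 2))), -1)), -4795060), Rational(1, 2)) = Pow(Add(Mul(-632455, Pow(Add(-487290, Pow(399, Rational(1, 2))), -1)), -4795060), Rational(1, 2)) = Pow(Add(-4795060, Mul(-632455, Pow(Add(-487290, Pow(399, Rational(1, 2))), -1))), Rational(1, 2))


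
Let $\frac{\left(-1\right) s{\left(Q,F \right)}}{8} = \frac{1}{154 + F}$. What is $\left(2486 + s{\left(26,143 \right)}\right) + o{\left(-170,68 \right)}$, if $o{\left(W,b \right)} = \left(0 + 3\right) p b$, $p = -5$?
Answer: $\frac{435394}{297} \approx 1466.0$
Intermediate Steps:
$o{\left(W,b \right)} = - 15 b$ ($o{\left(W,b \right)} = \left(0 + 3\right) \left(-5\right) b = 3 \left(-5\right) b = - 15 b$)
$s{\left(Q,F \right)} = - \frac{8}{154 + F}$
$\left(2486 + s{\left(26,143 \right)}\right) + o{\left(-170,68 \right)} = \left(2486 - \frac{8}{154 + 143}\right) - 1020 = \left(2486 - \frac{8}{297}\right) - 1020 = \frac{738334}{297} - 1020 = \frac{435394}{297}$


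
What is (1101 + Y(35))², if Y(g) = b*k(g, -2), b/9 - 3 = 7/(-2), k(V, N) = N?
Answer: 1232100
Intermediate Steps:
b = -9/2 (b = 27 + 9*(7/(-2)) = 27 + 9*(7*(-½)) = 27 + 9*(-7/2) = 27 - 63/2 = -9/2 ≈ -4.5000)
Y(g) = 9 (Y(g) = -9/2*(-2) = 9)
(1101 + Y(35))² = (1101 + 9)² = 1110² = 1232100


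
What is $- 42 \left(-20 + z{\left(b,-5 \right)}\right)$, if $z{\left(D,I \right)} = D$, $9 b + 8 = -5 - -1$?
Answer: $896$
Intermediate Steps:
$b = - \frac{4}{3}$ ($b = - \frac{8}{9} + \frac{-5 - -1}{9} = - \frac{8}{9} + \frac{-5 + 1}{9} = - \frac{8}{9} + \frac{1}{9} \left(-4\right) = - \frac{8}{9} - \frac{4}{9} = - \frac{4}{3} \approx -1.3333$)
$- 42 \left(-20 + z{\left(b,-5 \right)}\right) = - 42 \left(-20 - \frac{4}{3}\right) = \left(-42\right) \left(- \frac{64}{3}\right) = 896$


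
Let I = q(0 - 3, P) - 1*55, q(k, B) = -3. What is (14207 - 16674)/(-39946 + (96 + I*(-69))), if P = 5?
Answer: 2467/35848 ≈ 0.068818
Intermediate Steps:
I = -58 (I = -3 - 1*55 = -3 - 55 = -58)
(14207 - 16674)/(-39946 + (96 + I*(-69))) = (14207 - 16674)/(-39946 + (96 - 58*(-69))) = -2467/(-39946 + (96 + 4002)) = -2467/(-39946 + 4098) = -2467/(-35848) = -2467*(-1/35848) = 2467/35848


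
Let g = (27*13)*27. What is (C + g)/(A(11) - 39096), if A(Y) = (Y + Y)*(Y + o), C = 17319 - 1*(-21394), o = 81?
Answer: -24095/18536 ≈ -1.2999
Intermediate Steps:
C = 38713 (C = 17319 + 21394 = 38713)
g = 9477 (g = 351*27 = 9477)
A(Y) = 2*Y*(81 + Y) (A(Y) = (Y + Y)*(Y + 81) = (2*Y)*(81 + Y) = 2*Y*(81 + Y))
(C + g)/(A(11) - 39096) = (38713 + 9477)/(2*11*(81 + 11) - 39096) = 48190/(2*11*92 - 39096) = 48190/(2024 - 39096) = 48190/(-37072) = 48190*(-1/37072) = -24095/18536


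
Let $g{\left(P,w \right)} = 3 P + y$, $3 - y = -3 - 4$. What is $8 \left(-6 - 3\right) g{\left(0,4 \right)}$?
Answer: $-720$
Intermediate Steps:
$y = 10$ ($y = 3 - \left(-3 - 4\right) = 3 - -7 = 3 + 7 = 10$)
$g{\left(P,w \right)} = 10 + 3 P$ ($g{\left(P,w \right)} = 3 P + 10 = 10 + 3 P$)
$8 \left(-6 - 3\right) g{\left(0,4 \right)} = 8 \left(-6 - 3\right) \left(10 + 3 \cdot 0\right) = 8 \left(-6 - 3\right) \left(10 + 0\right) = 8 \left(-9\right) 10 = \left(-72\right) 10 = -720$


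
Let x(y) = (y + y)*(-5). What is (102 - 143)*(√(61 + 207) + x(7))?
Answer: 2870 - 82*√67 ≈ 2198.8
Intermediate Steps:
x(y) = -10*y (x(y) = (2*y)*(-5) = -10*y)
(102 - 143)*(√(61 + 207) + x(7)) = (102 - 143)*(√(61 + 207) - 10*7) = -41*(√268 - 70) = -41*(2*√67 - 70) = -41*(-70 + 2*√67) = 2870 - 82*√67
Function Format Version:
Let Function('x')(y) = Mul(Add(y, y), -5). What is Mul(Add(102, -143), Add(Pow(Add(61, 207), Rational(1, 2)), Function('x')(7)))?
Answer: Add(2870, Mul(-82, Pow(67, Rational(1, 2)))) ≈ 2198.8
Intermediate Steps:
Function('x')(y) = Mul(-10, y) (Function('x')(y) = Mul(Mul(2, y), -5) = Mul(-10, y))
Mul(Add(102, -143), Add(Pow(Add(61, 207), Rational(1, 2)), Function('x')(7))) = Mul(Add(102, -143), Add(Pow(Add(61, 207), Rational(1, 2)), Mul(-10, 7))) = Mul(-41, Add(Pow(268, Rational(1, 2)), -70)) = Mul(-41, Add(Mul(2, Pow(67, Rational(1, 2))), -70)) = Mul(-41, Add(-70, Mul(2, Pow(67, Rational(1, 2))))) = Add(2870, Mul(-82, Pow(67, Rational(1, 2))))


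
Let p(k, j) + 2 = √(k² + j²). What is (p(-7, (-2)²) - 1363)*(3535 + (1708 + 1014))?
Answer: -8540805 + 6257*√65 ≈ -8.4904e+6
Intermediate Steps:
p(k, j) = -2 + √(j² + k²) (p(k, j) = -2 + √(k² + j²) = -2 + √(j² + k²))
(p(-7, (-2)²) - 1363)*(3535 + (1708 + 1014)) = ((-2 + √(((-2)²)² + (-7)²)) - 1363)*(3535 + (1708 + 1014)) = ((-2 + √(4² + 49)) - 1363)*(3535 + 2722) = ((-2 + √(16 + 49)) - 1363)*6257 = ((-2 + √65) - 1363)*6257 = (-1365 + √65)*6257 = -8540805 + 6257*√65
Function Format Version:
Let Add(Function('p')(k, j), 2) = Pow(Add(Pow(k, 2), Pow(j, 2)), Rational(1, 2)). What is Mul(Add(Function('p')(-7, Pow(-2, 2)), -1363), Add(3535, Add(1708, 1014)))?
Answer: Add(-8540805, Mul(6257, Pow(65, Rational(1, 2)))) ≈ -8.4904e+6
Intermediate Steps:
Function('p')(k, j) = Add(-2, Pow(Add(Pow(j, 2), Pow(k, 2)), Rational(1, 2))) (Function('p')(k, j) = Add(-2, Pow(Add(Pow(k, 2), Pow(j, 2)), Rational(1, 2))) = Add(-2, Pow(Add(Pow(j, 2), Pow(k, 2)), Rational(1, 2))))
Mul(Add(Function('p')(-7, Pow(-2, 2)), -1363), Add(3535, Add(1708, 1014))) = Mul(Add(Add(-2, Pow(Add(Pow(Pow(-2, 2), 2), Pow(-7, 2)), Rational(1, 2))), -1363), Add(3535, Add(1708, 1014))) = Mul(Add(Add(-2, Pow(Add(Pow(4, 2), 49), Rational(1, 2))), -1363), Add(3535, 2722)) = Mul(Add(Add(-2, Pow(Add(16, 49), Rational(1, 2))), -1363), 6257) = Mul(Add(Add(-2, Pow(65, Rational(1, 2))), -1363), 6257) = Mul(Add(-1365, Pow(65, Rational(1, 2))), 6257) = Add(-8540805, Mul(6257, Pow(65, Rational(1, 2))))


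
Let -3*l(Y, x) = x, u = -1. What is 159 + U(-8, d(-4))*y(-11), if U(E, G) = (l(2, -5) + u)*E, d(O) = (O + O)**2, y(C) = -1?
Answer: 493/3 ≈ 164.33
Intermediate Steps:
l(Y, x) = -x/3
d(O) = 4*O**2 (d(O) = (2*O)**2 = 4*O**2)
U(E, G) = 2*E/3 (U(E, G) = (-1/3*(-5) - 1)*E = (5/3 - 1)*E = 2*E/3)
159 + U(-8, d(-4))*y(-11) = 159 + ((2/3)*(-8))*(-1) = 159 - 16/3*(-1) = 159 + 16/3 = 493/3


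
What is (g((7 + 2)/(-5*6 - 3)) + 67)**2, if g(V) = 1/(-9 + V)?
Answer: 46553329/10404 ≈ 4474.6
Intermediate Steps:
(g((7 + 2)/(-5*6 - 3)) + 67)**2 = (1/(-9 + (7 + 2)/(-5*6 - 3)) + 67)**2 = (1/(-9 + 9/(-30 - 3)) + 67)**2 = (1/(-9 + 9/(-33)) + 67)**2 = (1/(-9 + 9*(-1/33)) + 67)**2 = (1/(-9 - 3/11) + 67)**2 = (1/(-102/11) + 67)**2 = (-11/102 + 67)**2 = (6823/102)**2 = 46553329/10404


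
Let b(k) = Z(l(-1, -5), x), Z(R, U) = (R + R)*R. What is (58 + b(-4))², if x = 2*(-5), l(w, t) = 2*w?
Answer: 4356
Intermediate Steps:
x = -10
Z(R, U) = 2*R² (Z(R, U) = (2*R)*R = 2*R²)
b(k) = 8 (b(k) = 2*(2*(-1))² = 2*(-2)² = 2*4 = 8)
(58 + b(-4))² = (58 + 8)² = 66² = 4356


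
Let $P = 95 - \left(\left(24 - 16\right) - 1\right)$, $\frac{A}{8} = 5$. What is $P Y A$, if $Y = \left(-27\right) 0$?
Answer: $0$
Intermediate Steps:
$A = 40$ ($A = 8 \cdot 5 = 40$)
$Y = 0$
$P = 88$ ($P = 95 - \left(8 - 1\right) = 95 - 7 = 88$)
$P Y A = 88 \cdot 0 \cdot 40 = 0 \cdot 40 = 0$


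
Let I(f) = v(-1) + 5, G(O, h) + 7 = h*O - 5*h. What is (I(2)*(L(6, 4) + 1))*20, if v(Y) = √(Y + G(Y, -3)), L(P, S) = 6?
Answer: 700 + 140*√10 ≈ 1142.7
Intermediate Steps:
G(O, h) = -7 - 5*h + O*h (G(O, h) = -7 + (h*O - 5*h) = -7 + (O*h - 5*h) = -7 + (-5*h + O*h) = -7 - 5*h + O*h)
v(Y) = √(8 - 2*Y) (v(Y) = √(Y + (-7 - 5*(-3) + Y*(-3))) = √(Y + (-7 + 15 - 3*Y)) = √(Y + (8 - 3*Y)) = √(8 - 2*Y))
I(f) = 5 + √10 (I(f) = √(8 - 2*(-1)) + 5 = √(8 + 2) + 5 = √10 + 5 = 5 + √10)
(I(2)*(L(6, 4) + 1))*20 = ((5 + √10)*(6 + 1))*20 = ((5 + √10)*7)*20 = (35 + 7*√10)*20 = 700 + 140*√10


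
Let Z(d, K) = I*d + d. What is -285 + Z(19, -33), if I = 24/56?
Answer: -1805/7 ≈ -257.86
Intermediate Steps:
I = 3/7 (I = 24*(1/56) = 3/7 ≈ 0.42857)
Z(d, K) = 10*d/7 (Z(d, K) = 3*d/7 + d = 10*d/7)
-285 + Z(19, -33) = -285 + (10/7)*19 = -285 + 190/7 = -1805/7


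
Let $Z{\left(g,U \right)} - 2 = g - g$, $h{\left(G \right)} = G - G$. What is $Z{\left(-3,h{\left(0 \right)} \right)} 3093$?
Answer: $6186$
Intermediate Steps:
$h{\left(G \right)} = 0$
$Z{\left(g,U \right)} = 2$ ($Z{\left(g,U \right)} = 2 + \left(g - g\right) = 2 + 0 = 2$)
$Z{\left(-3,h{\left(0 \right)} \right)} 3093 = 2 \cdot 3093 = 6186$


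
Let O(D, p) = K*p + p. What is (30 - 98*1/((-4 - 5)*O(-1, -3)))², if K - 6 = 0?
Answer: 633616/729 ≈ 869.16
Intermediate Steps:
K = 6 (K = 6 + 0 = 6)
O(D, p) = 7*p (O(D, p) = 6*p + p = 7*p)
(30 - 98*1/((-4 - 5)*O(-1, -3)))² = (30 - 98*(-1/(21*(-4 - 5))))² = (30 - 98/((-9*(-21))))² = (30 - 98/189)² = (30 - 98*1/189)² = (30 - 14/27)² = (796/27)² = 633616/729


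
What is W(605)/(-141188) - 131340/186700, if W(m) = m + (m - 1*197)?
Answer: -936637951/1317989980 ≈ -0.71066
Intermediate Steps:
W(m) = -197 + 2*m (W(m) = m + (m - 197) = m + (-197 + m) = -197 + 2*m)
W(605)/(-141188) - 131340/186700 = (-197 + 2*605)/(-141188) - 131340/186700 = (-197 + 1210)*(-1/141188) - 131340*1/186700 = 1013*(-1/141188) - 6567/9335 = -1013/141188 - 6567/9335 = -936637951/1317989980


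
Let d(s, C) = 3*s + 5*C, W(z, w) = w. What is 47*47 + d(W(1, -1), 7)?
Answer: 2241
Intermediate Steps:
47*47 + d(W(1, -1), 7) = 47*47 + (3*(-1) + 5*7) = 2209 + (-3 + 35) = 2209 + 32 = 2241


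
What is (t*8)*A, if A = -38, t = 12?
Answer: -3648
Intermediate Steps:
(t*8)*A = (12*8)*(-38) = 96*(-38) = -3648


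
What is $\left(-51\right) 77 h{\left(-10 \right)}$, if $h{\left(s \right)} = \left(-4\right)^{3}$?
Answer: $251328$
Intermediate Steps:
$h{\left(s \right)} = -64$
$\left(-51\right) 77 h{\left(-10 \right)} = \left(-51\right) 77 \left(-64\right) = \left(-3927\right) \left(-64\right) = 251328$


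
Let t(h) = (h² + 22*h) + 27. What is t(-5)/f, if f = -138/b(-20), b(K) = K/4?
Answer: -145/69 ≈ -2.1014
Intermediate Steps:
b(K) = K/4 (b(K) = K*(¼) = K/4)
t(h) = 27 + h² + 22*h
f = 138/5 (f = -138/((¼)*(-20)) = -138/(-5) = -138*(-⅕) = 138/5 ≈ 27.600)
t(-5)/f = (27 + (-5)² + 22*(-5))/(138/5) = (27 + 25 - 110)*(5/138) = -58*5/138 = -145/69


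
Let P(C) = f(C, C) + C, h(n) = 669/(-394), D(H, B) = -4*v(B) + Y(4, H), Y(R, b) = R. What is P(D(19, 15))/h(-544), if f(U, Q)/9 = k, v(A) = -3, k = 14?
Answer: -55948/669 ≈ -83.629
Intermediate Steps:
D(H, B) = 16 (D(H, B) = -4*(-3) + 4 = 12 + 4 = 16)
f(U, Q) = 126 (f(U, Q) = 9*14 = 126)
h(n) = -669/394 (h(n) = 669*(-1/394) = -669/394)
P(C) = 126 + C
P(D(19, 15))/h(-544) = (126 + 16)/(-669/394) = 142*(-394/669) = -55948/669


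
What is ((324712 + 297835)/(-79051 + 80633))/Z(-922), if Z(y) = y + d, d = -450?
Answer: -622547/2170504 ≈ -0.28682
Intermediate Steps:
Z(y) = -450 + y (Z(y) = y - 450 = -450 + y)
((324712 + 297835)/(-79051 + 80633))/Z(-922) = ((324712 + 297835)/(-79051 + 80633))/(-450 - 922) = (622547/1582)/(-1372) = (622547*(1/1582))*(-1/1372) = (622547/1582)*(-1/1372) = -622547/2170504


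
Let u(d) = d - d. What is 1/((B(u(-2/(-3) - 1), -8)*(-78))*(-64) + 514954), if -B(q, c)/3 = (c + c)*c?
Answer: -1/1401974 ≈ -7.1328e-7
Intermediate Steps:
u(d) = 0
B(q, c) = -6*c² (B(q, c) = -3*(c + c)*c = -3*2*c*c = -6*c²)
1/((B(u(-2/(-3) - 1), -8)*(-78))*(-64) + 514954) = 1/((-6*(-8)²*(-78))*(-64) + 514954) = 1/((-6*64*(-78))*(-64) + 514954) = 1/(-384*(-78)*(-64) + 514954) = 1/(29952*(-64) + 514954) = 1/(-1916928 + 514954) = 1/(-1401974) = -1/1401974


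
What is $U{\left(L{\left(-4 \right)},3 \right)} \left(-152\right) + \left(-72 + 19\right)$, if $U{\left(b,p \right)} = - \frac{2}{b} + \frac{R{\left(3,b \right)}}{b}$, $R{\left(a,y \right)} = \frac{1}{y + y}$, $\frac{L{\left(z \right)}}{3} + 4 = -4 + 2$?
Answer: $- \frac{5680}{81} \approx -70.123$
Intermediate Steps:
$L{\left(z \right)} = -18$ ($L{\left(z \right)} = -12 + 3 \left(-4 + 2\right) = -12 + 3 \left(-2\right) = -12 - 6 = -18$)
$R{\left(a,y \right)} = \frac{1}{2 y}$
$U{\left(b,p \right)} = \frac{1}{2 b^{2}} - \frac{2}{b}$ ($U{\left(b,p \right)} = - \frac{2}{b} + \frac{\frac{1}{2} \frac{1}{b}}{b} = - \frac{2}{b} + \frac{1}{2 b^{2}} = \frac{1}{2 b^{2}} - \frac{2}{b}$)
$U{\left(L{\left(-4 \right)},3 \right)} \left(-152\right) + \left(-72 + 19\right) = \frac{1 - -72}{2 \cdot 324} \left(-152\right) + \left(-72 + 19\right) = \frac{1}{2} \cdot \frac{1}{324} \left(1 + 72\right) \left(-152\right) - 53 = \frac{1}{2} \cdot \frac{1}{324} \cdot 73 \left(-152\right) - 53 = \frac{73}{648} \left(-152\right) - 53 = - \frac{1387}{81} - 53 = - \frac{5680}{81}$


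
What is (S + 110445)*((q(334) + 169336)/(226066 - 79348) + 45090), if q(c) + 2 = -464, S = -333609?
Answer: -2103108818180/209 ≈ -1.0063e+10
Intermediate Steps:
q(c) = -466 (q(c) = -2 - 464 = -466)
(S + 110445)*((q(334) + 169336)/(226066 - 79348) + 45090) = (-333609 + 110445)*((-466 + 169336)/(226066 - 79348) + 45090) = -223164*(168870/146718 + 45090) = -223164*(168870*(1/146718) + 45090) = -223164*(2165/1881 + 45090) = -223164*84816455/1881 = -2103108818180/209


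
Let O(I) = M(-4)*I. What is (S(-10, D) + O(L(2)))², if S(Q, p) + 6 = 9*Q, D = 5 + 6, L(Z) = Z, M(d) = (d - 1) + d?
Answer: 12996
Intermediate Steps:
M(d) = -1 + 2*d (M(d) = (-1 + d) + d = -1 + 2*d)
D = 11
S(Q, p) = -6 + 9*Q
O(I) = -9*I (O(I) = (-1 + 2*(-4))*I = (-1 - 8)*I = -9*I)
(S(-10, D) + O(L(2)))² = ((-6 + 9*(-10)) - 9*2)² = ((-6 - 90) - 18)² = (-96 - 18)² = (-114)² = 12996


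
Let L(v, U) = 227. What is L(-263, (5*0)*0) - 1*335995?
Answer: -335768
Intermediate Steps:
L(-263, (5*0)*0) - 1*335995 = 227 - 1*335995 = 227 - 335995 = -335768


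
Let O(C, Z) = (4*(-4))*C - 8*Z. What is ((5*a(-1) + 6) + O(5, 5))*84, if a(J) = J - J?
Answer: -9576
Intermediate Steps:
O(C, Z) = -16*C - 8*Z
a(J) = 0
((5*a(-1) + 6) + O(5, 5))*84 = ((5*0 + 6) + (-16*5 - 8*5))*84 = ((0 + 6) + (-80 - 40))*84 = (6 - 120)*84 = -114*84 = -9576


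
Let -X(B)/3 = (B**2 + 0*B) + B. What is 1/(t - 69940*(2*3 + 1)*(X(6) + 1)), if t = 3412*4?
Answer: 1/61211148 ≈ 1.6337e-8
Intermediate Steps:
X(B) = -3*B - 3*B**2 (X(B) = -3*((B**2 + 0*B) + B) = -3*((B**2 + 0) + B) = -3*(B**2 + B) = -3*(B + B**2) = -3*B - 3*B**2)
t = 13648
1/(t - 69940*(2*3 + 1)*(X(6) + 1)) = 1/(13648 - 69940*(2*3 + 1)*(-3*6*(1 + 6) + 1)) = 1/(13648 - 69940*(6 + 1)*(-3*6*7 + 1)) = 1/(13648 - 489580*(-126 + 1)) = 1/(13648 - 489580*(-125)) = 1/(13648 - 69940*(-875)) = 1/(13648 + 61197500) = 1/61211148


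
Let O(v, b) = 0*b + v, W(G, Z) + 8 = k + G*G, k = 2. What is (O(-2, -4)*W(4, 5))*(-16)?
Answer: 320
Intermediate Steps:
W(G, Z) = -6 + G**2 (W(G, Z) = -8 + (2 + G*G) = -8 + (2 + G**2) = -6 + G**2)
O(v, b) = v (O(v, b) = 0 + v = v)
(O(-2, -4)*W(4, 5))*(-16) = -2*(-6 + 4**2)*(-16) = -2*(-6 + 16)*(-16) = -2*10*(-16) = -20*(-16) = 320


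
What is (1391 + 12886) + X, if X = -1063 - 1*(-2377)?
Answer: 15591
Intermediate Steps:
X = 1314 (X = -1063 + 2377 = 1314)
(1391 + 12886) + X = (1391 + 12886) + 1314 = 14277 + 1314 = 15591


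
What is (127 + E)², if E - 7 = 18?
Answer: 23104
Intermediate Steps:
E = 25 (E = 7 + 18 = 25)
(127 + E)² = (127 + 25)² = 152² = 23104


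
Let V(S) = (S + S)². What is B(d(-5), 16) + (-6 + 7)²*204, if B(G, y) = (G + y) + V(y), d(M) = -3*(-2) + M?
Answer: 1245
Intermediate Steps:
d(M) = 6 + M
V(S) = 4*S² (V(S) = (2*S)² = 4*S²)
B(G, y) = G + y + 4*y² (B(G, y) = (G + y) + 4*y² = G + y + 4*y²)
B(d(-5), 16) + (-6 + 7)²*204 = ((6 - 5) + 16 + 4*16²) + (-6 + 7)²*204 = (1 + 16 + 4*256) + 1²*204 = (1 + 16 + 1024) + 1*204 = 1041 + 204 = 1245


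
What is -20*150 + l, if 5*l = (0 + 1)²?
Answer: -14999/5 ≈ -2999.8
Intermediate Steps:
l = ⅕ (l = (0 + 1)²/5 = (⅕)*1² = (⅕)*1 = ⅕ ≈ 0.20000)
-20*150 + l = -20*150 + ⅕ = -3000 + ⅕ = -14999/5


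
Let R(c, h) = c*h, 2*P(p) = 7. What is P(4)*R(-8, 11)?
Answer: -308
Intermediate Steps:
P(p) = 7/2 (P(p) = (½)*7 = 7/2)
P(4)*R(-8, 11) = 7*(-8*11)/2 = (7/2)*(-88) = -308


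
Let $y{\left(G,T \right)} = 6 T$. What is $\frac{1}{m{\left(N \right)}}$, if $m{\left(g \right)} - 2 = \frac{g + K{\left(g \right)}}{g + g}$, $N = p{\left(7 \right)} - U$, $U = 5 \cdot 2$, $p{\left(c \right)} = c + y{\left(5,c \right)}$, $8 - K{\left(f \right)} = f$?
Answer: $\frac{39}{82} \approx 0.47561$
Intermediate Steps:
$K{\left(f \right)} = 8 - f$
$p{\left(c \right)} = 7 c$ ($p{\left(c \right)} = c + 6 c = 7 c$)
$U = 10$
$N = 39$ ($N = 7 \cdot 7 - 10 = 49 - 10 = 39$)
$m{\left(g \right)} = 2 + \frac{4}{g}$ ($m{\left(g \right)} = 2 + \frac{g - \left(-8 + g\right)}{g + g} = 2 + \frac{8}{2 g} = 2 + 8 \frac{1}{2 g} = 2 + \frac{4}{g}$)
$\frac{1}{m{\left(N \right)}} = \frac{1}{2 + \frac{4}{39}} = \frac{1}{\frac{82}{39}} = \frac{39}{82}$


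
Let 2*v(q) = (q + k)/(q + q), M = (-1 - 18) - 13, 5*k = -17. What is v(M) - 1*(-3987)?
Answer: 2551857/640 ≈ 3987.3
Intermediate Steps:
k = -17/5 (k = (⅕)*(-17) = -17/5 ≈ -3.4000)
M = -32 (M = -19 - 13 = -32)
v(q) = (-17/5 + q)/(4*q) (v(q) = ((q - 17/5)/(q + q))/2 = ((-17/5 + q)/((2*q)))/2 = ((-17/5 + q)*(1/(2*q)))/2 = ((-17/5 + q)/(2*q))/2 = (-17/5 + q)/(4*q))
v(M) - 1*(-3987) = (1/20)*(-17 + 5*(-32))/(-32) - 1*(-3987) = (1/20)*(-1/32)*(-17 - 160) + 3987 = (1/20)*(-1/32)*(-177) + 3987 = 177/640 + 3987 = 2551857/640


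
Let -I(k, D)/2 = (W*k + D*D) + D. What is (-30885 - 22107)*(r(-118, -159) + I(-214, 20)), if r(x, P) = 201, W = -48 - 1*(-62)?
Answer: -283666176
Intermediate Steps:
W = 14 (W = -48 + 62 = 14)
I(k, D) = -28*k - 2*D - 2*D² (I(k, D) = -2*((14*k + D*D) + D) = -2*((14*k + D²) + D) = -2*((D² + 14*k) + D) = -2*(D + D² + 14*k) = -28*k - 2*D - 2*D²)
(-30885 - 22107)*(r(-118, -159) + I(-214, 20)) = (-30885 - 22107)*(201 + (-28*(-214) - 2*20 - 2*20²)) = -52992*(201 + (5992 - 40 - 2*400)) = -52992*(201 + (5992 - 40 - 800)) = -52992*(201 + 5152) = -52992*5353 = -283666176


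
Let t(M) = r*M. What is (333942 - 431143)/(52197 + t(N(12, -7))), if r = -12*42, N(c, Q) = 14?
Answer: -97201/45141 ≈ -2.1533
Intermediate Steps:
r = -504
t(M) = -504*M
(333942 - 431143)/(52197 + t(N(12, -7))) = (333942 - 431143)/(52197 - 504*14) = -97201/(52197 - 7056) = -97201/45141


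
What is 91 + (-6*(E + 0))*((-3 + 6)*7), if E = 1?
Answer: -35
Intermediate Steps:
91 + (-6*(E + 0))*((-3 + 6)*7) = 91 + (-6*(1 + 0))*((-3 + 6)*7) = 91 + (-6*1)*(3*7) = 91 - 6*21 = 91 - 126 = -35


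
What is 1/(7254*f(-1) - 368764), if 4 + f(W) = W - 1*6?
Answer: -1/448558 ≈ -2.2294e-6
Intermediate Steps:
f(W) = -10 + W (f(W) = -4 + (W - 1*6) = -4 + (W - 6) = -4 + (-6 + W) = -10 + W)
1/(7254*f(-1) - 368764) = 1/(7254*(-10 - 1) - 368764) = 1/(7254*(-11) - 368764) = 1/(-79794 - 368764) = 1/(-448558) = -1/448558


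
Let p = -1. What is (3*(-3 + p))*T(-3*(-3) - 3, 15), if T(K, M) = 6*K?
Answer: -432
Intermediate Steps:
(3*(-3 + p))*T(-3*(-3) - 3, 15) = (3*(-3 - 1))*(6*(-3*(-3) - 3)) = (3*(-4))*(6*(9 - 3)) = -72*6 = -12*36 = -432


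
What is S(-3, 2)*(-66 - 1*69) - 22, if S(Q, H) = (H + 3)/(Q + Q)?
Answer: 181/2 ≈ 90.500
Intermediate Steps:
S(Q, H) = (3 + H)/(2*Q) (S(Q, H) = (3 + H)/((2*Q)) = (3 + H)*(1/(2*Q)) = (3 + H)/(2*Q))
S(-3, 2)*(-66 - 1*69) - 22 = ((1/2)*(3 + 2)/(-3))*(-66 - 1*69) - 22 = ((1/2)*(-1/3)*5)*(-66 - 69) - 22 = -5/6*(-135) - 22 = 225/2 - 22 = 181/2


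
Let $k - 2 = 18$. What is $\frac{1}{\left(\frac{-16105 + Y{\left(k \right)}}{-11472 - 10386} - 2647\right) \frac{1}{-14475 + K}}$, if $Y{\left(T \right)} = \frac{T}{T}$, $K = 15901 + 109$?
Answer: $- \frac{5592005}{9640337} \approx -0.58006$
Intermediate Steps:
$K = 16010$
$k = 20$ ($k = 2 + 18 = 20$)
$Y{\left(T \right)} = 1$
$\frac{1}{\left(\frac{-16105 + Y{\left(k \right)}}{-11472 - 10386} - 2647\right) \frac{1}{-14475 + K}} = \frac{1}{\left(\frac{-16105 + 1}{-11472 - 10386} - 2647\right) \frac{1}{-14475 + 16010}} = \frac{1}{\left(- \frac{16104}{-21858} - 2647\right) \frac{1}{1535}} = \frac{1}{\left(\left(-16104\right) \left(- \frac{1}{21858}\right) - 2647\right) \frac{1}{1535}} = \frac{1}{\left(\frac{2684}{3643} - 2647\right) \frac{1}{1535}} = \frac{1}{\left(- \frac{9640337}{3643}\right) \frac{1}{1535}} = \frac{1}{- \frac{9640337}{5592005}} = - \frac{5592005}{9640337}$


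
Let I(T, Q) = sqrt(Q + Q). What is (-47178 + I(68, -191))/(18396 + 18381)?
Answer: -15726/12259 + I*sqrt(382)/36777 ≈ -1.2828 + 0.00053144*I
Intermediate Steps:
I(T, Q) = sqrt(2)*sqrt(Q) (I(T, Q) = sqrt(2*Q) = sqrt(2)*sqrt(Q))
(-47178 + I(68, -191))/(18396 + 18381) = (-47178 + sqrt(2)*sqrt(-191))/(18396 + 18381) = (-47178 + sqrt(2)*(I*sqrt(191)))/36777 = (-47178 + I*sqrt(382))*(1/36777) = -15726/12259 + I*sqrt(382)/36777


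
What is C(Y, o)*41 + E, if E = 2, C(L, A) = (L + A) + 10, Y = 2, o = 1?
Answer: 535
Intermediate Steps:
C(L, A) = 10 + A + L (C(L, A) = (A + L) + 10 = 10 + A + L)
C(Y, o)*41 + E = (10 + 1 + 2)*41 + 2 = 13*41 + 2 = 533 + 2 = 535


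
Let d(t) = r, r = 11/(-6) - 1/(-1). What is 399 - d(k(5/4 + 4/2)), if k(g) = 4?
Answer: 2399/6 ≈ 399.83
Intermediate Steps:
r = -⅚ (r = 11*(-⅙) - 1*(-1) = -11/6 + 1 = -⅚ ≈ -0.83333)
d(t) = -⅚
399 - d(k(5/4 + 4/2)) = 399 - 1*(-⅚) = 399 + ⅚ = 2399/6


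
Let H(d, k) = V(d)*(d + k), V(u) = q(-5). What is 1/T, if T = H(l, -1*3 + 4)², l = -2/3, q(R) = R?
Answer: 9/25 ≈ 0.36000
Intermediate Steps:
V(u) = -5
l = -⅔ (l = -2*⅓ = -⅔ ≈ -0.66667)
H(d, k) = -5*d - 5*k (H(d, k) = -5*(d + k) = -5*d - 5*k)
T = 25/9 (T = (-5*(-⅔) - 5*(-1*3 + 4))² = (10/3 - 5*(-3 + 4))² = (10/3 - 5*1)² = (10/3 - 5)² = (-5/3)² = 25/9 ≈ 2.7778)
1/T = 1/(25/9) = 9/25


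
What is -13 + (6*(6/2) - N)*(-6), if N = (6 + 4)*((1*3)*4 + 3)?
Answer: 779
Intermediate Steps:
N = 150 (N = 10*(3*4 + 3) = 10*(12 + 3) = 10*15 = 150)
-13 + (6*(6/2) - N)*(-6) = -13 + (6*(6/2) - 1*150)*(-6) = -13 + (6*(6*(1/2)) - 150)*(-6) = -13 + (6*3 - 150)*(-6) = -13 + (18 - 150)*(-6) = -13 - 132*(-6) = -13 + 792 = 779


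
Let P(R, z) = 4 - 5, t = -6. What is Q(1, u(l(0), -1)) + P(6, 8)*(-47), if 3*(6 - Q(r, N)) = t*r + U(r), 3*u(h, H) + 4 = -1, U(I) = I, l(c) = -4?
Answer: 164/3 ≈ 54.667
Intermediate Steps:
u(h, H) = -5/3 (u(h, H) = -4/3 + (⅓)*(-1) = -4/3 - ⅓ = -5/3)
P(R, z) = -1
Q(r, N) = 6 + 5*r/3 (Q(r, N) = 6 - (-6*r + r)/3 = 6 - (-5)*r/3 = 6 + 5*r/3)
Q(1, u(l(0), -1)) + P(6, 8)*(-47) = (6 + (5/3)*1) - 1*(-47) = (6 + 5/3) + 47 = 23/3 + 47 = 164/3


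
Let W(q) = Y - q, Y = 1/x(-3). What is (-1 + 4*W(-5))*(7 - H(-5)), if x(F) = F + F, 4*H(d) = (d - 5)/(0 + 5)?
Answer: 275/2 ≈ 137.50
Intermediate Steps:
H(d) = -¼ + d/20 (H(d) = ((d - 5)/(0 + 5))/4 = ((-5 + d)/5)/4 = ((-5 + d)*(⅕))/4 = (-1 + d/5)/4 = -¼ + d/20)
x(F) = 2*F
Y = -⅙ (Y = 1/(2*(-3)) = 1/(-6) = -⅙ ≈ -0.16667)
W(q) = -⅙ - q
(-1 + 4*W(-5))*(7 - H(-5)) = (-1 + 4*(-⅙ - 1*(-5)))*(7 - (-¼ + (1/20)*(-5))) = (-1 + 4*(-⅙ + 5))*(7 - (-¼ - ¼)) = (-1 + 4*(29/6))*(7 - 1*(-½)) = (-1 + 58/3)*(7 + ½) = (55/3)*(15/2) = 275/2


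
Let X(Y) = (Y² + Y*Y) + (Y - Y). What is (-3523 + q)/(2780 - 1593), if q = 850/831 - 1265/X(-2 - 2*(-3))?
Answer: -94707631/31564704 ≈ -3.0004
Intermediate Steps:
X(Y) = 2*Y² (X(Y) = (Y² + Y²) + 0 = 2*Y² + 0 = 2*Y²)
q = -1024015/26592 (q = 850/831 - 1265*1/(2*(-2 - 2*(-3))²) = 850*(1/831) - 1265*1/(2*(-2 + 6)²) = 850/831 - 1265/(2*4²) = 850/831 - 1265/(2*16) = 850/831 - 1265/32 = -1024015/26592 ≈ -38.508)
(-3523 + q)/(2780 - 1593) = (-3523 - 1024015/26592)/(2780 - 1593) = -94707631/26592/1187 = -94707631/26592*1/1187 = -94707631/31564704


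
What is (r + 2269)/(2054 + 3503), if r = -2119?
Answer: 150/5557 ≈ 0.026993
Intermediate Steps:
(r + 2269)/(2054 + 3503) = (-2119 + 2269)/(2054 + 3503) = 150/5557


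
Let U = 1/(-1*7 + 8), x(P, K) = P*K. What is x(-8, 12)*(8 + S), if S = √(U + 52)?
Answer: -768 - 96*√53 ≈ -1466.9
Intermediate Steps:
x(P, K) = K*P
U = 1 (U = 1/(-7 + 8) = 1/1 = 1)
S = √53 (S = √(1 + 52) = √53 ≈ 7.2801)
x(-8, 12)*(8 + S) = (12*(-8))*(8 + √53) = -96*(8 + √53) = -768 - 96*√53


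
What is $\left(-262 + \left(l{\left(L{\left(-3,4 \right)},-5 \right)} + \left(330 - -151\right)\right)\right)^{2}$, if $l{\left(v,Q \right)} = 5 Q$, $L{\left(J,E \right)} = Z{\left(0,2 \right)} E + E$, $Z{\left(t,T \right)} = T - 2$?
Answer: $37636$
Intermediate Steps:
$Z{\left(t,T \right)} = -2 + T$
$L{\left(J,E \right)} = E$ ($L{\left(J,E \right)} = \left(-2 + 2\right) E + E = 0 E + E = 0 + E = E$)
$\left(-262 + \left(l{\left(L{\left(-3,4 \right)},-5 \right)} + \left(330 - -151\right)\right)\right)^{2} = \left(-262 + \left(5 \left(-5\right) + \left(330 - -151\right)\right)\right)^{2} = \left(-262 + \left(-25 + \left(330 + 151\right)\right)\right)^{2} = \left(-262 + \left(-25 + 481\right)\right)^{2} = \left(-262 + 456\right)^{2} = 194^{2} = 37636$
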